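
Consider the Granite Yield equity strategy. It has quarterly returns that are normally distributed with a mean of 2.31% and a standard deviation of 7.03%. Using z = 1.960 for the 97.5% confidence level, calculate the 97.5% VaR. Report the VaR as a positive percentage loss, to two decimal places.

VaR (as % loss) = −(μ − z·σ) = −(2.31% − 1.960 × 7.03%) = −(-11.4688%) = 11.4688%

11.47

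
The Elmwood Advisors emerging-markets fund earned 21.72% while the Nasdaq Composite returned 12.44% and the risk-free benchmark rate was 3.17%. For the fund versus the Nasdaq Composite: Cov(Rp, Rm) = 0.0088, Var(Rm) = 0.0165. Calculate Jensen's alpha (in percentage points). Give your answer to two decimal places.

β = Cov / Var = 0.0088 / 0.0165 = 0.5333
E[R] = Rf + β(Rm − Rf) = 3.17% + 0.5333 × (12.44% − 3.17%) = 8.1137%
α = Rp − E[R] = 21.72% − 8.1137% = 13.6063

13.61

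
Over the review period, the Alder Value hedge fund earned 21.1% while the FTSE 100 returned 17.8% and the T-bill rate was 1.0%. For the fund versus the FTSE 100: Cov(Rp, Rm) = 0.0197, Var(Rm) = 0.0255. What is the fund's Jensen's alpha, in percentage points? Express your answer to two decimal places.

7.12

β = Cov / Var = 0.0197 / 0.0255 = 0.7725
E[R] = Rf + β(Rm − Rf) = 1.0% + 0.7725 × (17.8% − 1.0%) = 13.9780%
α = Rp − E[R] = 21.1% − 13.9780% = 7.1220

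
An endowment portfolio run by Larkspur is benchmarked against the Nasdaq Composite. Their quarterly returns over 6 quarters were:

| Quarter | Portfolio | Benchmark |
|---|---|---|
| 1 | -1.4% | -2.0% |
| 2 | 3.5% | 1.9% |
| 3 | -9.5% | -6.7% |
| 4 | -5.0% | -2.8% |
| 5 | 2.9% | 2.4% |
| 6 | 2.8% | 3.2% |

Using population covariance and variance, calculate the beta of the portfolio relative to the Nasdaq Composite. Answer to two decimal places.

1.34

r̄p = -1.1167%,  r̄m = -0.6667%
Cov = Σ(rp − r̄p)(rm − r̄m) / 6 = 16.4256
Var(rm) = Σ(rm − r̄m)² / 6 = 12.2789
β = Cov / Var = 16.4256 / 12.2789 = 1.3377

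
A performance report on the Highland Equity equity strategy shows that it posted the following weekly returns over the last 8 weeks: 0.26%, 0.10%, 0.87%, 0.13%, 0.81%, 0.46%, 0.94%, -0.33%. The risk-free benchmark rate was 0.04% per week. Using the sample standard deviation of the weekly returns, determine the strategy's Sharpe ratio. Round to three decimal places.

0.816

Mean return r̄ = 3.240 / 8 = 0.4050%
Σ(r − r̄)² = 1.3994; sample σ = √(1.3994/7) = 0.4471%
Sharpe = (r̄ − rf) / σ = (0.4050 − 0.04) / 0.4471 = 0.3650 / 0.4471 = 0.8164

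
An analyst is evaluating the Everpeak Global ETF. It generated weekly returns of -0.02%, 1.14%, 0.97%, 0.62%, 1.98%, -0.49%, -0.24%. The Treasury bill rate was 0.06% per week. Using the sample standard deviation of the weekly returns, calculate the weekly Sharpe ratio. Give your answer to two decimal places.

0.58

r̄ = (-0.02 + 1.14 + 0.97 + 0.62 + 1.98 − 0.49 − 0.24) / 7 = 3.960 / 7 = 0.5657%
Sample std dev = √[4.6032 / 6] = 0.8759%
Sharpe = (r̄ − rf) / σ = (0.5657 − 0.06) / 0.8759 = 0.5057 / 0.8759 = 0.5773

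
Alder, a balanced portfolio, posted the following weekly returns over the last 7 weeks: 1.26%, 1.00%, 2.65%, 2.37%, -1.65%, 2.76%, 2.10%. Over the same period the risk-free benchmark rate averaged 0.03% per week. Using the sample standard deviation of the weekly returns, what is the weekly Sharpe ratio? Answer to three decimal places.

r̄ = (1.26 + 1 + 2.65 + 2.37 − 1.65 + 2.76 + 2.1) / 7 = 10.490 / 7 = 1.4986%
Sample std dev = √[14.2571 / 6] = 1.5415%
Sharpe = (r̄ − rf) / σ = (1.4986 − 0.03) / 1.5415 = 1.4686 / 1.5415 = 0.9527

0.953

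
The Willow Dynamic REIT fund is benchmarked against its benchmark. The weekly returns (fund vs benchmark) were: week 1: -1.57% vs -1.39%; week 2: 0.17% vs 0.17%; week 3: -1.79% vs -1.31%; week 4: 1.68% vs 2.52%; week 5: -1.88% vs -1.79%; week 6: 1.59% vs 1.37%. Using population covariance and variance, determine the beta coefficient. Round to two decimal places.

0.94

r̄p = -0.3000%,  r̄m = -0.0717%
Cov = Σ(rp − r̄p)(rm − r̄m) / 6 = 2.3674
Var(rm) = Σ(rm − r̄m)² / 6 = 2.5129
β = Cov / Var = 2.3674 / 2.5129 = 0.9421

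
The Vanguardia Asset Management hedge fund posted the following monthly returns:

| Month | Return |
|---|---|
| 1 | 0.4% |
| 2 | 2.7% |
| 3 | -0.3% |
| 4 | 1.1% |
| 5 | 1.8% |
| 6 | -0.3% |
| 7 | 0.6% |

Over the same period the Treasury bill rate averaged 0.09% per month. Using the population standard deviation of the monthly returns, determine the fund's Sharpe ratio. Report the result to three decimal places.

0.751

r̄ = (0.4 + 2.7 − 0.3 + 1.1 + 1.8 − 0.3 + 0.6) / 7 = 6.00 / 7 = 0.8571%
Population std dev = √[7.2971 / 7] = 1.0210%
Sharpe = (r̄ − rf) / σ = (0.8571 − 0.09) / 1.0210 = 0.7671 / 1.0210 = 0.7513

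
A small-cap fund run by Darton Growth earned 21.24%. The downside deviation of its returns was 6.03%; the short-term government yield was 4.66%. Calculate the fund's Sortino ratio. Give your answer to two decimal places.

2.75

Sortino = (Rp − Rf) / σd = (21.24% − 4.66%) / 6.03% = 16.58% / 6.03% = 2.7496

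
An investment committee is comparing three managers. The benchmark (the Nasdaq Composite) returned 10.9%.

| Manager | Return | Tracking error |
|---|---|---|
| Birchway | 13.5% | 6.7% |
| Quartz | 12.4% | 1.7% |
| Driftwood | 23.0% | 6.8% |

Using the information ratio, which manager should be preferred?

Birchway: IR = (13.5% − 10.9%) / 6.7% = 0.388
Quartz: IR = (12.4% − 10.9%) / 1.7% = 0.882
Driftwood: IR = (23.0% − 10.9%) / 6.8% = 1.779
Highest: Driftwood (1.779).

Driftwood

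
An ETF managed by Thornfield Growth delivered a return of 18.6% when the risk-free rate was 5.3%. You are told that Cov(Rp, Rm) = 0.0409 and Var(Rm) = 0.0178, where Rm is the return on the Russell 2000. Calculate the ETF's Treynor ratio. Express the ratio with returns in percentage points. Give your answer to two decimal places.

5.79

β = Cov / Var = 0.0409 / 0.0178 = 2.2978
Treynor = (Rp − Rf) / β = (18.6% − 5.3%) / 2.2978 = 13.30 / 2.2978 = 5.7881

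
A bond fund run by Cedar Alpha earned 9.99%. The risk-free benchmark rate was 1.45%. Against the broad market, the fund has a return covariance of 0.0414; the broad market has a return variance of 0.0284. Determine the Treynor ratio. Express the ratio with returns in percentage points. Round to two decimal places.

β = Cov / Var = 0.0414 / 0.0284 = 1.4577
Treynor = (Rp − Rf) / β = (9.99% − 1.45%) / 1.4577 = 8.54 / 1.4577 = 5.8585

5.86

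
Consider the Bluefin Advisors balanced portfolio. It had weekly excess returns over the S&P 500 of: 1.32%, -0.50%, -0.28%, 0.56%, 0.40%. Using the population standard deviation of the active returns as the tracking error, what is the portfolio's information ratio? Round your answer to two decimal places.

0.46

r̄ = (1.32 − 0.5 − 0.28 + 0.56 + 0.4) / 5 = 0.3000%
Population σ = √[Σ(r − r̄)² / 5] = √[2.0944 / 5] = √0.4189 = 0.6472%
IR = r̄ / tracking error = 0.3000 / 0.6472 = 0.4635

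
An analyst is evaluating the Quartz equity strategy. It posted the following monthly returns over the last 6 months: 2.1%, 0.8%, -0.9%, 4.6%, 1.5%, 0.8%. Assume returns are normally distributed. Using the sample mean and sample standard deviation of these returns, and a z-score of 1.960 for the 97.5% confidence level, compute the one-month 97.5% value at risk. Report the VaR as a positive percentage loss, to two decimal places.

2.10

r̄ = (2.1 + 0.8 − 0.9 + 4.6 + 1.5 + 0.8) / 6 = 8.90 / 6 = 1.4833%
Σ(r − r̄)² = (2.1 − 1.4833)² + (0.8 − 1.4833)² + … = 16.7083
σ = √[16.7083 / 5] = 1.8280%
VaR = −(r̄ − z·σ) = −(1.4833 − 1.960 × 1.8280) = −(-2.0996) = 2.0996%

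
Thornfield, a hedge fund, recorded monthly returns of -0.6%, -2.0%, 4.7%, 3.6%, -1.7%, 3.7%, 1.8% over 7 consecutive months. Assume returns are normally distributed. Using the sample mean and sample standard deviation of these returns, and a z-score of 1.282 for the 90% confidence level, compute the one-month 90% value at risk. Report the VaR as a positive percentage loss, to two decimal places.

2.21

r̄ = (-0.6 − 2 + 4.7 + 3.6 − 1.7 + 3.7 + 1.8) / 7 = 9.50 / 7 = 1.3571%
Sample std dev = √[46.3371 / 6] = 2.7790%
VaR = −(r̄ − z·σ) = −(1.3571 − 1.282 × 2.7790) = −(-2.2056) = 2.2056%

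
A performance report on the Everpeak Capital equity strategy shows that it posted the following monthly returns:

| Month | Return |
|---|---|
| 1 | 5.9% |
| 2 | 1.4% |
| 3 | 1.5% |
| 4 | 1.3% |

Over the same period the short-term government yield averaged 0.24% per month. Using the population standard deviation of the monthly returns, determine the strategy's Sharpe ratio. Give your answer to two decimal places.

1.17

μ = (5.9 + 1.4 + 1.5 + 1.3) / 4 = 10.10 / 4 = 2.5250%
Population σ = √[Σ(r − μ)² / 4] = √[15.2075 / 4] = √3.8019 = 1.9498%
Sharpe = (μ − rf) / σ = (2.5250 − 0.24) / 1.9498 = 2.2850 / 1.9498 = 1.1719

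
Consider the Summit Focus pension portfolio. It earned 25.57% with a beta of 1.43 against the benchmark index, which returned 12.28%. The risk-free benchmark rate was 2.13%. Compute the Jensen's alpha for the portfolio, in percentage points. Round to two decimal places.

8.93

CAPM expected return = Rf + β(Rm − Rf) = 2.13% + 1.43 × (12.28% − 2.13%) = 2.13 + 1.43 × 10.15 = 16.6445%
Jensen's α = Rp − E[R] = 25.57% − 16.6445% = 8.9255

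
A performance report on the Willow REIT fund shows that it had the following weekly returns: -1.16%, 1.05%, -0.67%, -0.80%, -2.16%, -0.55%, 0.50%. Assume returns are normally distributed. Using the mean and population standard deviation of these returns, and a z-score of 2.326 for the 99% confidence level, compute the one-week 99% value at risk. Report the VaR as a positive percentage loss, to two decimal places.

r̄ = (-1.16 + 1.05 − 0.67 − 0.8 − 2.16 − 0.55 + 0.5) / 7 = -0.5414%
Σ(r − r̄)² = (-1.16 − (-0.5414))² + (1.05 − (-0.5414))² + (-0.67 − (-0.5414))² + … = 6.7031
population σ = √(6.7031 / 7) = √0.9576 = 0.9786%
VaR = −(r̄ − z·σ) = −(-0.5414 − 2.326 × 0.9786) = −(-2.8176) = 2.8176%

2.82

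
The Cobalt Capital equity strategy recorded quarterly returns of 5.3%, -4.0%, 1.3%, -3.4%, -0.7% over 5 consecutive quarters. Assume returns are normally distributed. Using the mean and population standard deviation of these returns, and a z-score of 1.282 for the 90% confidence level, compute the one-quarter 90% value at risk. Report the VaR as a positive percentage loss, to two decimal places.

4.64

r̄ = (5.3 − 4 + 1.3 − 3.4 − 0.7) / 5 = -0.3000%
Σ(r − r̄)² = (5.3 − (-0.3000))² + (-4 − (-0.3000))² + … = 57.3800
σ = √[57.3800 / 5] = 3.3876%
VaR = −(r̄ − z·σ) = −(-0.3000 − 1.282 × 3.3876) = −(-4.6429) = 4.6429%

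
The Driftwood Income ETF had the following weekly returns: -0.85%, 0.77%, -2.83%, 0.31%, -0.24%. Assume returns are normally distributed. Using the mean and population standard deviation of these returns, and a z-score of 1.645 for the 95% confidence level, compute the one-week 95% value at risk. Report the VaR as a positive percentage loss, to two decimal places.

μ = (-0.85 + 0.77 − 2.83 + 0.31 − 0.24) / 5 = -2.840 / 5 = -0.5680%
Population σ = √[Σ(r − μ)² / 5] = √[7.8649 / 5] = √1.5730 = 1.2542%
VaR = −(μ − z·σ) = −(-0.5680 − 1.645 × 1.2542) = −(-2.6312) = 2.6312%

2.63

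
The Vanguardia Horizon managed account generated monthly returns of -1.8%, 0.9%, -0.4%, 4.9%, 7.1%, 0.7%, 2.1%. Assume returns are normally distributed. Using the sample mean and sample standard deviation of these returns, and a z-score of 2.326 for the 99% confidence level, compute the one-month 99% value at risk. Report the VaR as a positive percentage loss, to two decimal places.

5.27

r̄ = (-1.8 + 0.9 − 0.4 + 4.9 + 7.1 + 0.7 + 2.1) / 7 = 13.50 / 7 = 1.9286%
Σ(r − r̄)² = 57.4943; sample σ = √(57.4943/6) = 3.0955%
VaR = −(r̄ − z·σ) = −(1.9286 − 2.326 × 3.0955) = −(-5.2715) = 5.2715%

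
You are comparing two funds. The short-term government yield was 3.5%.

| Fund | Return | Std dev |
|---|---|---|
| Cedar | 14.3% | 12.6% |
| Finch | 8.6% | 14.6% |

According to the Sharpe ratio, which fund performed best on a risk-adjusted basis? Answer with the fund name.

Cedar

Cedar: Sharpe ratio = (14.3% − 3.5%) / 12.6% = 0.857
Finch: Sharpe ratio = (8.6% − 3.5%) / 14.6% = 0.349
Highest: Cedar (0.857).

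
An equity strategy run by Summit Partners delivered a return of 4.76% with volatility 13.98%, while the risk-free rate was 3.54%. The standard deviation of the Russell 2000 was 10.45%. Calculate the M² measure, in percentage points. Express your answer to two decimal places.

4.45

Sharpe = (Rp − Rf) / σp = (4.76% − 3.54%) / 13.98% = 0.0873
M² = Rf + Sharpe × σm = 3.54% + 0.0873 × 10.45% = 4.4523%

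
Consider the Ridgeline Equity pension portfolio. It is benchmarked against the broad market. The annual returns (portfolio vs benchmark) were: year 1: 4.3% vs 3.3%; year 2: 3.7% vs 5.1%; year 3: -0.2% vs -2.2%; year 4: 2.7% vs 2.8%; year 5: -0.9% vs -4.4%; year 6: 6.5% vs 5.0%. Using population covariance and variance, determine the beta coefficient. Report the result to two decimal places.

0.66

r̄p = 2.6833%,  r̄m = 1.6000%
Cov = Σ(rp − r̄p)(rm − r̄m) / 6 = 8.6267
Var(rm) = Σ(rm − r̄m)² / 6 = 13.0967
β = Cov / Var = 8.6267 / 13.0967 = 0.6587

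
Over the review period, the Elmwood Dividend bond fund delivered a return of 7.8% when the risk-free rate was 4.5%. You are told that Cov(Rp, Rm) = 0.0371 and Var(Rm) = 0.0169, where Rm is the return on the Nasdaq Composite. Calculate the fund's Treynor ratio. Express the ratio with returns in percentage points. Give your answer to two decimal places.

1.50

β = Cov / Var = 0.0371 / 0.0169 = 2.1953
Treynor = (Rp − Rf) / β = (7.8% − 4.5%) / 2.1953 = 3.30 / 2.1953 = 1.5032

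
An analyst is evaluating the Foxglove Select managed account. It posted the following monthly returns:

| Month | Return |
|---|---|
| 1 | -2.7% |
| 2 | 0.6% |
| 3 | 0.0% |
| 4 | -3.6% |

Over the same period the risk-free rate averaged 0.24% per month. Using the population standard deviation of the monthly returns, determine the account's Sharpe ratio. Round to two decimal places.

-0.94

Mean return r̄ = -5.70 / 4 = -1.4250%
Σ(r − r̄)² = 12.4875; population σ = √(12.4875/4) = 1.7669%
Sharpe = (r̄ − rf) / σ = (-1.4250 − 0.24) / 1.7669 = -1.6650 / 1.7669 = -0.9423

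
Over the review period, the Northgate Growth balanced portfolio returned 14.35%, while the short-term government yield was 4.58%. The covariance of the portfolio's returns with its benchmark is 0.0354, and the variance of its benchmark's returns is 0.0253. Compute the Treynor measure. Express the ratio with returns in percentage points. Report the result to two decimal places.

6.98

β = Cov / Var = 0.0354 / 0.0253 = 1.3992
Treynor = (Rp − Rf) / β = (14.35% − 4.58%) / 1.3992 = 9.77 / 1.3992 = 6.9826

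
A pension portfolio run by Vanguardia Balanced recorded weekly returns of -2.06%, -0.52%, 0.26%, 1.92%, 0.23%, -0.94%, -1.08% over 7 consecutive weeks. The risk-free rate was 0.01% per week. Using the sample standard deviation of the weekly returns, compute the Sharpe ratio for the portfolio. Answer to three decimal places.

-0.254

r̄ = (-2.06 − 0.52 + 0.26 + 1.92 + 0.23 − 0.94 − 1.08) / 7 = -2.190 / 7 = -0.3129%
Σ(r − r̄)² = (-2.06 − (-0.3129))² + (-0.52 − (-0.3129))² + … = 9.6857
σ = √[9.6857 / 6] = 1.2705%
Sharpe = (r̄ − rf) / σ = (-0.3129 − 0.01) / 1.2705 = -0.3229 / 1.2705 = -0.2542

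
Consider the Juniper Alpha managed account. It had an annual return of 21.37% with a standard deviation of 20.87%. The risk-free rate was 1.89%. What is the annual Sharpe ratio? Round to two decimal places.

0.93

Sharpe = (Rp − Rf) / σp = (21.37% − 1.89%) / 20.87% = 19.48% / 20.87% = 0.9334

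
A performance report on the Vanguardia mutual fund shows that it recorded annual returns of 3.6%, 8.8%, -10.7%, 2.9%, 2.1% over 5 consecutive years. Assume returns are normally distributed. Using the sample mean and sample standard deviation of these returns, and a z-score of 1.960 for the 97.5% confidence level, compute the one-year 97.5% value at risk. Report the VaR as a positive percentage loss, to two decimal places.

Mean return r̄ = 6.70 / 5 = 1.3400%
Sample σ = √[Σ(r − r̄)² / 4] = √[208.7320 / 4] = √52.1830 = 7.2238%
VaR = −(r̄ − z·σ) = −(1.3400 − 1.960 × 7.2238) = −(-12.8186) = 12.8186%

12.82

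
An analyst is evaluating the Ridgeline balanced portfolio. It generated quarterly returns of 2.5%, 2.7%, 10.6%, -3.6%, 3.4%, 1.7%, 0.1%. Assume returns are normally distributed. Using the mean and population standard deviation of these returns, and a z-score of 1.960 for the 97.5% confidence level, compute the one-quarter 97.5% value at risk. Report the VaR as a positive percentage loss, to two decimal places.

5.29

r̄ = (2.5 + 2.7 + 10.6 − 3.6 + 3.4 + 1.7 + 0.1) / 7 = 2.4857%
Population σ = √[Σ(r − r̄)² / 7] = √[110.0686 / 7] = √15.7241 = 3.9654%
VaR = −(r̄ − z·σ) = −(2.4857 − 1.960 × 3.9654) = −(-5.2865) = 5.2865%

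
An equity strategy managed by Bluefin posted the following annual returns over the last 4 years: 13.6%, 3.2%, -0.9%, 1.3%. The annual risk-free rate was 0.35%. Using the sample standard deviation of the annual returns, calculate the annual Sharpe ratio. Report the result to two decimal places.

0.62

r̄ = (13.6 + 3.2 − 0.9 + 1.3) / 4 = 17.20 / 4 = 4.3000%
Σ(r − r̄)² = (13.6 − 4.3000)² + (3.2 − 4.3000)² + (-0.9 − 4.3000)² + … = 123.7400
sample σ = √(123.7400 / 3) = √41.2467 = 6.4224%
Sharpe = (r̄ − rf) / σ = (4.3000 − 0.35) / 6.4224 = 3.9500 / 6.4224 = 0.6150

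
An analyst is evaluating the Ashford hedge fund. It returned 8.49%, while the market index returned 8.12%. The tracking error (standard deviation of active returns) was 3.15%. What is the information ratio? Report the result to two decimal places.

0.12

IR = (Rp − Rb) / TE = (8.49% − 8.12%) / 3.15% = 0.37% / 3.15% = 0.1175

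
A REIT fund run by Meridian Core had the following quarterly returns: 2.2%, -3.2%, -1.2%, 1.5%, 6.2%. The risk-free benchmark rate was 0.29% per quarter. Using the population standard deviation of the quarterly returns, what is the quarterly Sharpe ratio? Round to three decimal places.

r̄ = (2.2 − 3.2 − 1.2 + 1.5 + 6.2) / 5 = 1.1000%
Population std dev = √[51.1600 / 5] = 3.1987%
Sharpe = (r̄ − rf) / σ = (1.1000 − 0.29) / 3.1987 = 0.8100 / 3.1987 = 0.2532

0.253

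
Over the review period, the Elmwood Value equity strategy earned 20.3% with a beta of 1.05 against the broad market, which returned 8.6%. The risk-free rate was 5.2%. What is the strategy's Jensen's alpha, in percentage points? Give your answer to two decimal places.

11.53

CAPM expected return = Rf + β(Rm − Rf) = 5.2% + 1.05 × (8.6% − 5.2%) = 5.2 + 1.05 × 3.40 = 8.7700%
Jensen's α = Rp − E[R] = 20.3% − 8.7700% = 11.5300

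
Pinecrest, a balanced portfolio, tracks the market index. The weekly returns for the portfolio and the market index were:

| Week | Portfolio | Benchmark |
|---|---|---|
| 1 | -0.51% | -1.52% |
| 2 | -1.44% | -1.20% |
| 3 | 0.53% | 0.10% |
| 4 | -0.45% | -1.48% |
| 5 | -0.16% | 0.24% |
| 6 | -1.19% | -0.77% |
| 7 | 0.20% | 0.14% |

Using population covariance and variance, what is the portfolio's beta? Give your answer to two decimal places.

0.59

r̄p = -0.4314%,  r̄m = -0.6414%
Cov = Σ(rp − r̄p)(rm − r̄m) / 7 = 0.3130
Var(rm) = Σ(rm − r̄m)² / 7 = 0.5344
β = Cov / Var = 0.3130 / 0.5344 = 0.5857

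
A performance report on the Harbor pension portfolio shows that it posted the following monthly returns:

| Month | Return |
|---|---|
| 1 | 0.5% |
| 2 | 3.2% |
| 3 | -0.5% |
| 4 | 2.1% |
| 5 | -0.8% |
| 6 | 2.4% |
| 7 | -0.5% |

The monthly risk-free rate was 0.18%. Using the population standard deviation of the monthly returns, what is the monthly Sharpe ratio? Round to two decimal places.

0.49

Mean return r̄ = 6.40 / 7 = 0.9143%
Σ(r − r̄)² = (0.5 − 0.9143)² + (3.2 − 0.9143)² + … = 15.9486
σ = √[15.9486 / 7] = 1.5094%
Sharpe = (r̄ − rf) / σ = (0.9143 − 0.18) / 1.5094 = 0.7343 / 1.5094 = 0.4865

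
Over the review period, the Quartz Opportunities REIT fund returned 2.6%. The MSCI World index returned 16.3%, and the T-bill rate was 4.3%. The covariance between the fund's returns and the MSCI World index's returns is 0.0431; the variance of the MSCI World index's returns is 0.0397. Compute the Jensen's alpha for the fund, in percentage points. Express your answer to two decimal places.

-14.73

β = Cov / Var = 0.0431 / 0.0397 = 1.0856
E[R] = Rf + β(Rm − Rf) = 4.3% + 1.0856 × (16.3% − 4.3%) = 17.3272%
α = Rp − E[R] = 2.6% − 17.3272% = -14.7272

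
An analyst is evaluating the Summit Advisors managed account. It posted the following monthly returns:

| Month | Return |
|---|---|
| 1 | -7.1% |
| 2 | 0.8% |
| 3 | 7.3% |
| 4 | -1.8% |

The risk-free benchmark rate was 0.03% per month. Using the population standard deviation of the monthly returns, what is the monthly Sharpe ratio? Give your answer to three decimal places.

-0.044

r̄ = (-7.1 + 0.8 + 7.3 − 1.8) / 4 = -0.2000%
Population σ = √[Σ(r − r̄)² / 4] = √[107.4200 / 4] = √26.8550 = 5.1822%
Sharpe = (r̄ − rf) / σ = (-0.2000 − 0.03) / 5.1822 = -0.2300 / 5.1822 = -0.0444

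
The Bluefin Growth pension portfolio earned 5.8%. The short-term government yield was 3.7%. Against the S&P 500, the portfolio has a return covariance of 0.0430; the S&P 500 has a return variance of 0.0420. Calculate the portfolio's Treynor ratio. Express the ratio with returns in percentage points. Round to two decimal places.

β = Cov / Var = 0.0430 / 0.0420 = 1.0238
Treynor = (Rp − Rf) / β = (5.8% − 3.7%) / 1.0238 = 2.10 / 1.0238 = 2.0512

2.05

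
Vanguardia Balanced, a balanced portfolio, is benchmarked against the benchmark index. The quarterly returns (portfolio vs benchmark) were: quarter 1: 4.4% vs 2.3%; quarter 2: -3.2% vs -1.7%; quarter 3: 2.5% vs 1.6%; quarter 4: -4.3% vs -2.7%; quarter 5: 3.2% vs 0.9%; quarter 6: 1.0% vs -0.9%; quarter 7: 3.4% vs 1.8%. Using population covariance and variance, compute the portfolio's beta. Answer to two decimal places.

1.68

r̄p = 1.0000%,  r̄m = 0.1857%
Cov = Σ(rp − r̄p)(rm − r̄m) / 7 = 5.4243
Var(rm) = Σ(rm − r̄m)² / 7 = 3.2355
β = Cov / Var = 5.4243 / 3.2355 = 1.6765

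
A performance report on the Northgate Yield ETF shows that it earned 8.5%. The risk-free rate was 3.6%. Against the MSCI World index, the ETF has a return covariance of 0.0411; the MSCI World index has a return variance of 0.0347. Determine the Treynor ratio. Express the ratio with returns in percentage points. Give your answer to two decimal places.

4.14

β = Cov / Var = 0.0411 / 0.0347 = 1.1844
Treynor = (Rp − Rf) / β = (8.5% − 3.6%) / 1.1844 = 4.90 / 1.1844 = 4.1371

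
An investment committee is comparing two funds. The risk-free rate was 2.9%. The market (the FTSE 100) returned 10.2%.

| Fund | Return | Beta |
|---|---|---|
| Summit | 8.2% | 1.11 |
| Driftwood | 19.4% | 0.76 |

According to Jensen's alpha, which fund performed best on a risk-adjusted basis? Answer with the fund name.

Summit: α = 8.2% − [2.9% + 1.11 × (10.2% − 2.9%)] = -2.803
Driftwood: α = 19.4% − [2.9% + 0.76 × (10.2% − 2.9%)] = 10.952
Highest: Driftwood (10.952).

Driftwood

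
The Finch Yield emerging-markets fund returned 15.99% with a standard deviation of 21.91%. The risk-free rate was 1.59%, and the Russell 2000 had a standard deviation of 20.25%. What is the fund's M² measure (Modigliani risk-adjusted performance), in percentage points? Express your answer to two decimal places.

Sharpe = (Rp − Rf) / σp = (15.99% − 1.59%) / 21.91% = 0.6572
M² = Rf + Sharpe × σm = 1.59% + 0.6572 × 20.25% = 14.8983%

14.90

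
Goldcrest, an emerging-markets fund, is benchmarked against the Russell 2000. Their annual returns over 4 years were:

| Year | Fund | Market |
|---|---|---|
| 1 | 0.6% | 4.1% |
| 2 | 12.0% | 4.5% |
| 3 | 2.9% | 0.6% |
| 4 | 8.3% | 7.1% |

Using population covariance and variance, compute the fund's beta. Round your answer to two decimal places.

r̄p = 5.9500%,  r̄m = 4.0750%
Cov = Σ(rp − r̄p)(rm − r̄m) / 4 = 5.0363
Var(rm) = Σ(rm − r̄m)² / 4 = 5.3519
β = Cov / Var = 5.0363 / 5.3519 = 0.9410

0.94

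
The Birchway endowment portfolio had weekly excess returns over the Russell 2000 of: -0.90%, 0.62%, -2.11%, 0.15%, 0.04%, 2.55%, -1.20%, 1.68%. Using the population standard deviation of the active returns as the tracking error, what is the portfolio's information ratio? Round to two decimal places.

0.07

Mean return μ = 0.830 / 8 = 0.1038%
Population σ = √[Σ(r − μ)² / 8] = √[16.3494 / 8] = √2.0437 = 1.4296%
IR = μ / tracking error = 0.1038 / 1.4296 = 0.0726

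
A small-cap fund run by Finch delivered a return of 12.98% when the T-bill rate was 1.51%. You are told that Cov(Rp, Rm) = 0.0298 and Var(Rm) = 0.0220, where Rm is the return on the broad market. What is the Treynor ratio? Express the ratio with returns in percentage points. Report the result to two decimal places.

8.47

β = Cov / Var = 0.0298 / 0.0220 = 1.3545
Treynor = (Rp − Rf) / β = (12.98% − 1.51%) / 1.3545 = 11.47 / 1.3545 = 8.4681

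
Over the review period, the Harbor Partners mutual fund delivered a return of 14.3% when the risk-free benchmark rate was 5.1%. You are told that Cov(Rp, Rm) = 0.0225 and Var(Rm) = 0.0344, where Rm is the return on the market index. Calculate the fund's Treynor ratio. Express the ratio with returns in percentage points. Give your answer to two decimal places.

β = Cov / Var = 0.0225 / 0.0344 = 0.6541
Treynor = (Rp − Rf) / β = (14.3% − 5.1%) / 0.6541 = 9.20 / 0.6541 = 14.0651

14.07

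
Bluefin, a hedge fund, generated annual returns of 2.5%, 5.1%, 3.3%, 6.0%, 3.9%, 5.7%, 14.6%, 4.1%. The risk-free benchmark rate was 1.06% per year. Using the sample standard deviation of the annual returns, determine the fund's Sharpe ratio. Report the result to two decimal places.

1.21

μ = (2.5 + 5.1 + 3.3 + 6 + 3.9 + 5.7 + 14.6 + 4.1) / 8 = 45.20 / 8 = 5.6500%
Σ(r − μ)² = (2.5 − 5.6500)² + (5.1 − 5.6500)² + … = 101.4400
sample σ = √(101.4400 / 7) = √14.4914 = 3.8068%
Sharpe = (μ − rf) / σ = (5.6500 − 1.06) / 3.8068 = 4.5900 / 3.8068 = 1.2057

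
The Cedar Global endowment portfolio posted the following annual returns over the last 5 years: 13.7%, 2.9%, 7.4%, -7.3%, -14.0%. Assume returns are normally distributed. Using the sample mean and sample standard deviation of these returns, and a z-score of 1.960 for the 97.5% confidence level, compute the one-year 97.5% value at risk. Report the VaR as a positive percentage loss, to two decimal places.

21.34

r̄ = (13.7 + 2.9 + 7.4 − 7.3 − 14) / 5 = 2.70 / 5 = 0.5400%
Σ(r − r̄)² = (13.7 − 0.5400)² + (2.9 − 0.5400)² + … = 498.6920
sample σ = √(498.6920 / 4) = √124.6730 = 11.1657%
VaR = −(r̄ − z·σ) = −(0.5400 − 1.960 × 11.1657) = −(-21.3448) = 21.3448%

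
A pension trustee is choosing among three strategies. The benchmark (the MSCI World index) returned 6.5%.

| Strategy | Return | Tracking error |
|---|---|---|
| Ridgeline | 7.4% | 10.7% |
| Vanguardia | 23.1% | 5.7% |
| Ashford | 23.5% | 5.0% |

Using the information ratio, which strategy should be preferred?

Ashford

Ridgeline: IR = (7.4% − 6.5%) / 10.7% = 0.084
Vanguardia: IR = (23.1% − 6.5%) / 5.7% = 2.912
Ashford: IR = (23.5% − 6.5%) / 5.0% = 3.400
Highest: Ashford (3.400).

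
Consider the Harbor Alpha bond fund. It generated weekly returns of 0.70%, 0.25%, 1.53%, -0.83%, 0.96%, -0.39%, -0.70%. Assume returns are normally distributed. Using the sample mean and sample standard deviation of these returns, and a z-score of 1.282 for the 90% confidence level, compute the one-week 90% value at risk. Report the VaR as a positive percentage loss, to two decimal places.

μ = (0.7 + 0.25 + 1.53 − 0.83 + 0.96 − 0.39 − 0.7) / 7 = 0.2171%
Sample std dev = √[4.8159 / 6] = 0.8959%
VaR = −(μ − z·σ) = −(0.2171 − 1.282 × 0.8959) = −(-0.9314) = 0.9314%

0.93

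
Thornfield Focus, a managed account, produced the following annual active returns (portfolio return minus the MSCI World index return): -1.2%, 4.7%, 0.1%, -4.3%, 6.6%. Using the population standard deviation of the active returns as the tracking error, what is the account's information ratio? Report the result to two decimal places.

r̄ = (-1.2 + 4.7 + 0.1 − 4.3 + 6.6) / 5 = 1.1800%
Population std dev = √[78.6280 / 5] = 3.9656%
IR = r̄ / tracking error = 1.1800 / 3.9656 = 0.2976

0.30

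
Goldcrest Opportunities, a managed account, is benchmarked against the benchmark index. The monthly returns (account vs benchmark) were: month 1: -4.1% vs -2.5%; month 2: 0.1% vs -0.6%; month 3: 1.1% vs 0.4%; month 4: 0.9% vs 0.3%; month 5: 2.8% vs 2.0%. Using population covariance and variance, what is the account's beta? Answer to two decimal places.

r̄p = 0.1600%,  r̄m = -0.0800%
Cov = Σ(rp − r̄p)(rm − r̄m) / 5 = 3.3128
Var(rm) = Σ(rm − r̄m)² / 5 = 2.1656
β = Cov / Var = 3.3128 / 2.1656 = 1.5297

1.53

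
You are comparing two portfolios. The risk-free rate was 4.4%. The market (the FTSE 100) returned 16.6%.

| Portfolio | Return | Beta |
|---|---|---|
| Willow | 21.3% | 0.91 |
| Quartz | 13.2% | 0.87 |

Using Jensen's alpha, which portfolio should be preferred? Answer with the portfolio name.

Willow

Willow: α = 21.3% − [4.4% + 0.91 × (16.6% − 4.4%)] = 5.798
Quartz: α = 13.2% − [4.4% + 0.87 × (16.6% − 4.4%)] = -1.814
Highest: Willow (5.798).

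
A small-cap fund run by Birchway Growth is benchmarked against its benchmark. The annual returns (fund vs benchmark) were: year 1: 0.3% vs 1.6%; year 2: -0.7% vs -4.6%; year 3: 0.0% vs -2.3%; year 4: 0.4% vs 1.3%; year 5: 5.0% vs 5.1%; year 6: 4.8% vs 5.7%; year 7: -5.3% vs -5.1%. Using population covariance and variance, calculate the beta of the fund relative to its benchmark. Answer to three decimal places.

0.723

r̄p = 0.6429%,  r̄m = 0.2429%
Cov = Σ(rp − r̄p)(rm − r̄m) / 7 = 11.8596
Var(rm) = Σ(rm − r̄m)² / 7 = 16.3996
β = Cov / Var = 11.8596 / 16.3996 = 0.7232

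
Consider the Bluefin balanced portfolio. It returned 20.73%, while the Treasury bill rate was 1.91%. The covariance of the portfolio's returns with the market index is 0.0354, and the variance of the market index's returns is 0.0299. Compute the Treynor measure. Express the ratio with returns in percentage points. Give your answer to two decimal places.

15.90

β = Cov / Var = 0.0354 / 0.0299 = 1.1839
Treynor = (Rp − Rf) / β = (20.73% − 1.91%) / 1.1839 = 18.82 / 1.1839 = 15.8966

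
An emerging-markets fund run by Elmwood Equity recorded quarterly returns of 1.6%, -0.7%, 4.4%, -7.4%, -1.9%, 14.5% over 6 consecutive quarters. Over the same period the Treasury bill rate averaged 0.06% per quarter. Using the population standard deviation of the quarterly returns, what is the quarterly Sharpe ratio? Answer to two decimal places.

Mean return r̄ = 10.50 / 6 = 1.7500%
Population σ = √[Σ(r − r̄)² / 6] = √[272.6550 / 6] = √45.4425 = 6.7411%
Sharpe = (r̄ − rf) / σ = (1.7500 − 0.06) / 6.7411 = 1.6900 / 6.7411 = 0.2507

0.25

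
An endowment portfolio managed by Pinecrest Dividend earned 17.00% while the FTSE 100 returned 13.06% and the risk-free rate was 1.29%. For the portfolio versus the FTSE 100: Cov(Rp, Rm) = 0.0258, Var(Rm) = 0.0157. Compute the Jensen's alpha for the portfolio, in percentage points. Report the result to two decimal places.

β = Cov / Var = 0.0258 / 0.0157 = 1.6433
E[R] = Rf + β(Rm − Rf) = 1.29% + 1.6433 × (13.06% − 1.29%) = 20.6316%
α = Rp − E[R] = 17.00% − 20.6316% = -3.6316

-3.63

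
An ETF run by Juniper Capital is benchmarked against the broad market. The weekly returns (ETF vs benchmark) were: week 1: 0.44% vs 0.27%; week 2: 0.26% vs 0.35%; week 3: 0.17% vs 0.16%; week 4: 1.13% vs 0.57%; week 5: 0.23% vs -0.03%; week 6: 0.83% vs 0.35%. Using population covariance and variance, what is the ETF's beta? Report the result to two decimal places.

r̄p = 0.5100%,  r̄m = 0.2783%
Cov = Σ(rp − r̄p)(rm − r̄m) / 6 = 0.0522
Var(rm) = Σ(rm − r̄m)² / 6 = 0.0341
β = Cov / Var = 0.0522 / 0.0341 = 1.5308

1.53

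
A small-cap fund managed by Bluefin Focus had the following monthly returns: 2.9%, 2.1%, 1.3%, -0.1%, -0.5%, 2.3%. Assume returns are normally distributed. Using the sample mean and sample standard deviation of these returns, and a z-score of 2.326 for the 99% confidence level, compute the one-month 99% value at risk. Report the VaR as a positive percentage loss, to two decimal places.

1.85

Mean return μ = 8.00 / 6 = 1.3333%
Sample σ = √[Σ(r − μ)² / 5] = √[9.3933 / 5] = √1.8787 = 1.3707%
VaR = −(μ − z·σ) = −(1.3333 − 2.326 × 1.3707) = −(-1.8549) = 1.8549%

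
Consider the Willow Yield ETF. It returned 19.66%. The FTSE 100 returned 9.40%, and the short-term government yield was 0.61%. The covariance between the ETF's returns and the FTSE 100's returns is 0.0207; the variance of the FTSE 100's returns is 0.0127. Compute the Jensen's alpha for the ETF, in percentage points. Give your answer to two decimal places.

β = Cov / Var = 0.0207 / 0.0127 = 1.6299
E[R] = Rf + β(Rm − Rf) = 0.61% + 1.6299 × (9.40% − 0.61%) = 14.9368%
α = Rp − E[R] = 19.66% − 14.9368% = 4.7232

4.72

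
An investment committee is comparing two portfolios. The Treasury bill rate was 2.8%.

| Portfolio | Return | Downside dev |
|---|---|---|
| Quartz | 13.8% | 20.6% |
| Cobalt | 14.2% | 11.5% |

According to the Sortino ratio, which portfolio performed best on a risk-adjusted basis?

Cobalt

Quartz: Sortino ratio = (13.8% − 2.8%) / 20.6% = 0.534
Cobalt: Sortino ratio = (14.2% − 2.8%) / 11.5% = 0.991
Highest: Cobalt (0.991).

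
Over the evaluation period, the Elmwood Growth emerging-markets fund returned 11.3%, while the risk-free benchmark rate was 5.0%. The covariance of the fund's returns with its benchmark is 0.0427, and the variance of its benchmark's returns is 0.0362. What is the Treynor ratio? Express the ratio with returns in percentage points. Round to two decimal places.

5.34

β = Cov / Var = 0.0427 / 0.0362 = 1.1796
Treynor = (Rp − Rf) / β = (11.3% − 5.0%) / 1.1796 = 6.30 / 1.1796 = 5.3408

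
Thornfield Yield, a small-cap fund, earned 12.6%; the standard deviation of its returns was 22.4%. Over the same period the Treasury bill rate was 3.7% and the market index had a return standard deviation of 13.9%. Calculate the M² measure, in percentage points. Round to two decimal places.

9.22

Sharpe = (Rp − Rf) / σp = (12.6% − 3.7%) / 22.4% = 0.3973
M² = Rf + Sharpe × σm = 3.7% + 0.3973 × 13.9% = 9.2225%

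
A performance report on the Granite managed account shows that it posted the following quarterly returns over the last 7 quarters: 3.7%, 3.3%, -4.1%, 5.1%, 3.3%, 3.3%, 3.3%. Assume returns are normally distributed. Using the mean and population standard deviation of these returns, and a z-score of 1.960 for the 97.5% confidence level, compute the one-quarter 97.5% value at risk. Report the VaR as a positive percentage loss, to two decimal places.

μ = (3.7 + 3.3 − 4.1 + 5.1 + 3.3 + 3.3 + 3.3) / 7 = 2.5571%
Population std dev = √[54.2971 / 7] = 2.7851%
VaR = −(μ − z·σ) = −(2.5571 − 1.960 × 2.7851) = −(-2.9017) = 2.9017%

2.90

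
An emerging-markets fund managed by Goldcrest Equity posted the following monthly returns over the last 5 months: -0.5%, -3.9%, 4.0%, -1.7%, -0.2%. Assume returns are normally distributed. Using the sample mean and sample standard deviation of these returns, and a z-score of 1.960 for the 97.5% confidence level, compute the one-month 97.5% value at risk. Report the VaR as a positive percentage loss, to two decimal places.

μ = (-0.5 − 3.9 + 4 − 1.7 − 0.2) / 5 = -0.4600%
Σ(r − μ)² = 33.3320; sample σ = √(33.3320/4) = 2.8867%
VaR = −(μ − z·σ) = −(-0.4600 − 1.960 × 2.8867) = −(-6.1179) = 6.1179%

6.12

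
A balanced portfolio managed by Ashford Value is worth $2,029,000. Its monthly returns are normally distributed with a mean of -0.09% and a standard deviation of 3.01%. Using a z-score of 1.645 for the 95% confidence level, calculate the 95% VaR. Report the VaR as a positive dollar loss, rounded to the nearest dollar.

$102,291

Return at the 95% tail: μ − z·σ = -0.09% − 1.645 × 3.01% = -0.09 − 4.95145 = -5.04145%
VaR = −(-5.04145%) × $2,029,000 = 5.04145% × $2,029,000 = $102,291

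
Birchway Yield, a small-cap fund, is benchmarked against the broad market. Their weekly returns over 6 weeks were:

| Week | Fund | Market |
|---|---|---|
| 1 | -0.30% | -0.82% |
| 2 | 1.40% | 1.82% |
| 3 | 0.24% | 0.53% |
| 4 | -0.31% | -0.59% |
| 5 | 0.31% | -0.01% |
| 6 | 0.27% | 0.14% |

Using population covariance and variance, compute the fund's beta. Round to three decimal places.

r̄p = 0.2683%,  r̄m = 0.1783%
Cov = Σ(rp − r̄p)(rm − r̄m) / 6 = 0.4753
Var(rm) = Σ(rm − r̄m)² / 6 = 0.7404
β = Cov / Var = 0.4753 / 0.7404 = 0.6420

0.642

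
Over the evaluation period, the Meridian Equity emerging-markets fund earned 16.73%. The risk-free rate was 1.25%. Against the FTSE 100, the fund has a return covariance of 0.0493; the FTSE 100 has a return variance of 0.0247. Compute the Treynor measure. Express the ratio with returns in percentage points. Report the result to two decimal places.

7.76

β = Cov / Var = 0.0493 / 0.0247 = 1.9960
Treynor = (Rp − Rf) / β = (16.73% − 1.25%) / 1.9960 = 15.48 / 1.9960 = 7.7555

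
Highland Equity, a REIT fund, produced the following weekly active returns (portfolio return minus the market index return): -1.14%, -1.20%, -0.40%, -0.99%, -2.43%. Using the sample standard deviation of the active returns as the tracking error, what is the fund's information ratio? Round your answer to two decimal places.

-1.66

Mean return r̄ = -6.160 / 5 = -1.2320%
Σ(r − r̄)² = 2.1955; sample σ = √(2.1955/4) = 0.7409%
IR = r̄ / tracking error = -1.2320 / 0.7409 = -1.6628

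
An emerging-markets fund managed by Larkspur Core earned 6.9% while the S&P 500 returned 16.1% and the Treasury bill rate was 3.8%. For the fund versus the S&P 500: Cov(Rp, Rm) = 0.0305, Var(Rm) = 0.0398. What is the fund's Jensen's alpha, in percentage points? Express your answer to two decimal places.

-6.33

β = Cov / Var = 0.0305 / 0.0398 = 0.7663
E[R] = Rf + β(Rm − Rf) = 3.8% + 0.7663 × (16.1% − 3.8%) = 13.2255%
α = Rp − E[R] = 6.9% − 13.2255% = -6.3255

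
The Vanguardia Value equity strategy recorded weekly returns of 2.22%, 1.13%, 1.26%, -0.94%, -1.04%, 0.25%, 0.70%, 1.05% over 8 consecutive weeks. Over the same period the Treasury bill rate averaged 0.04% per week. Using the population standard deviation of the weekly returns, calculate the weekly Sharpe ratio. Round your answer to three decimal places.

0.516

Mean return r̄ = 4.630 / 8 = 0.5788%
Σ(r − r̄)² = (2.22 − 0.5788)² + (1.13 − 0.5788)² + (1.26 − 0.5788)² + … = 8.7335
population σ = √(8.7335 / 8) = √1.0917 = 1.0448%
Sharpe = (r̄ − rf) / σ = (0.5788 − 0.04) / 1.0448 = 0.5388 / 1.0448 = 0.5157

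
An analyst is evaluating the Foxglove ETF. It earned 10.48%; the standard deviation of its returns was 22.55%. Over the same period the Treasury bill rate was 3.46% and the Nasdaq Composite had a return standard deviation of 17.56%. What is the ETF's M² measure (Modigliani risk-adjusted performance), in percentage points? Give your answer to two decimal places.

Sharpe = (Rp − Rf) / σp = (10.48% − 3.46%) / 22.55% = 0.3113
M² = Rf + Sharpe × σm = 3.46% + 0.3113 × 17.56% = 8.9264%

8.93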